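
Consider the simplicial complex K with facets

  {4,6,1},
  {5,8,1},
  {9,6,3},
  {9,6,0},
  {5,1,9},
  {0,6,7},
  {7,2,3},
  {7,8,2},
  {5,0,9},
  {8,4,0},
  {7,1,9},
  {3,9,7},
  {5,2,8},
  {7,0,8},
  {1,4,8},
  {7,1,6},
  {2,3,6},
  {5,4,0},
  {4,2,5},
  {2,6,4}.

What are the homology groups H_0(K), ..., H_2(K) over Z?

H_0 ≅ Z,  H_1 ≅ Z ⊕ Z/2Z,  H_2 = 0.

Take the total order 0 < 1 < 2 < 3 < 4 < 5 < 6 < 7 < 8 < 9 on the vertex set. Then K (dimension 2) consists of the simplices:

  0-simplices (10): [0], [1], [2], [3], [4], [5], [6], [7], [8], [9]
  1-simplices (30): (30 of them)
  2-simplices (20): (20 of them)

so the chain groups are C_0 ≅ Z^10, C_1 ≅ Z^30, C_2 ≅ Z^20.

∂_1: C_1 → C_0 is given by ∂[p,q] = [q] − [p].
The resulting 10×30 matrix has rank 9, and its Smith normal form has invariant factors (1,1,1,1,1,1,1,1,1).

∂_2: C_2 → C_1 sends each 2-simplex [p,q,r] to [q,r] − [p,r] + [p,q]. For instance
  ∂[2,3,7] = [3,7] − [2,7] + [2,3],
  ∂[3,6,9] = [6,9] − [3,9] + [3,6].
As a 30×20 matrix over Z this has rank 20, with invariant factors (1,1,1,1,1,1,1,1,1,1,1,1,1,1,1,1,1,1,1,2).

From H_k ≅ ker(∂_k) / im(∂_{k+1}) we obtain:

  H_0: rank C_0 − rank ∂_1 = 10 − 9 = 1, and the invariant factors of ∂_1 are all 1, so H_0 ≅ Z.
  H_1: rank ker ∂_1 − rank ∂_2 = (30 − 9) − 20 = 1, and ∂_2 has invariant factor 2 > 1, so H_1 ≅ Z ⊕ Z/2Z.
  H_2: rank ker ∂_2 − rank ∂_3 = (20 − 20) − 0 = 0, and there is no ∂_3, so H_2 ≅ 0.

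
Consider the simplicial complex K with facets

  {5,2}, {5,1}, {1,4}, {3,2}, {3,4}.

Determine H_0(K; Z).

H_0 = Z.

K has 5 vertices, 5 edges.
rank ∂_0 = 0, rank ∂_1 = 4 ⇒ b_0 = 5 − 0 − 4 = 1; all invariant factors of ∂_1 are 1 so no torsion. So H_0 ≅ Z.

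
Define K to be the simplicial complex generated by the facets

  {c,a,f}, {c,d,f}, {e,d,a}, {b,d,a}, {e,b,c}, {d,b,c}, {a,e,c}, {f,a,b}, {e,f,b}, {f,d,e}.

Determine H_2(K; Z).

Fix the vertex order a < b < c < d < e < f and write every simplex with vertices in increasing order. Then dim K = 2 and the simplices of K are:

  0-simplices (6): a, b, c, d, e, f
  1-simplices (15): ab, ac, ad, ae, af, bc, bd, be, bf, cd, ce, cf, de, df, ef
  2-simplices (10): abd, abf, ace, acf, ade, bcd, bce, bef, cdf, def

Hence C_0 ≅ Z^6, C_1 ≅ Z^15, C_2 ≅ Z^10.

Boundary ∂_1: C_1 → C_0 maps an edge to its endpoints' difference, ∂[p,q] = q − p.
This gives a 6×15 integer matrix of rank 5; reducing to Smith normal form yields diagonal entries (1,1,1,1,1).

Boundary ∂_2: C_2 → C_1 sends each 2-simplex [p,q,r] to [q,r] − [p,r] + [p,q]. For instance
  ∂bef = ef − bf + be,
  ∂abd = bd − ad + ab.
The resulting 15×10 matrix has rank 10, and its Smith normal form has invariant factors (1,1,1,1,1,1,1,1,1,2).

Computing H_k = (kernel of ∂_k) / (image of ∂_{k+1}):

  H_2: rank ker ∂_2 − rank ∂_3 = (10 − 10) − 0 = 0, and there is no ∂_3, so H_2 ≅ 0.

(K is a triangulation of the real projective plane RP^2.)

H_2 = 0.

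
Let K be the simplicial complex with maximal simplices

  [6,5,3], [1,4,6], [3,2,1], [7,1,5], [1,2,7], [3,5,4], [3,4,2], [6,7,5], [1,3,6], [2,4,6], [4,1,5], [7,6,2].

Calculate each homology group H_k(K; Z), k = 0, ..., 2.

Fix the vertex order 1 < 2 < 3 < 4 < 5 < 6 < 7 and write every simplex with vertices in increasing order. Then dim K = 2 and the simplices of K are:

  0-simplices (7): [1], [2], [3], [4], [5], [6], [7]
  1-simplices (18): [1,2], [1,3], [1,4], [1,5], [1,6], [1,7], [2,3], [2,4], [2,6], [2,7], [3,4], [3,5], [3,6], [4,5], [4,6], [5,6], [5,7], [6,7]
  2-simplices (12): [1,2,3], [1,2,7], [1,3,6], [1,4,5], [1,4,6], [1,5,7], [2,3,4], [2,4,6], [2,6,7], [3,4,5], [3,5,6], [5,6,7]

Hence C_0 ≅ Z^7, C_1 ≅ Z^18, C_2 ≅ Z^12.

∂_1: C_1 → C_0 is given by ∂[p,q] = [q] − [p]. For instance
  ∂[4,5] = [5] − [4].
As a 7×18 matrix over Z this has rank 6, with invariant factors (1,1,1,1,1,1).

Boundary ∂_2: C_2 → C_1 acts by ∂[p,q,r] = [q,r] − [p,r] + [p,q]. For instance
  ∂[5,6,7] = [6,7] − [5,7] + [5,6],
  ∂[2,6,7] = [6,7] − [2,7] + [2,6].
The resulting 18×12 matrix has rank 12, and its Smith normal form has invariant factors (1,1,1,1,1,1,1,1,1,1,1,2).

From H_k ≅ ker(∂_k) / im(∂_{k+1}) we obtain:

  H_0: rank C_0 − rank ∂_1 = 7 − 6 = 1, and the invariant factors of ∂_1 are all 1, so H_0 = Z.
  H_1: rank ker ∂_1 − rank ∂_2 = (18 − 6) − 12 = 0, and ∂_2 has invariant factor 2 > 1, so H_1 = Z/2Z.
  H_2: rank ker ∂_2 − rank ∂_3 = (12 − 12) − 0 = 0, and there is no ∂_3, so H_2 = 0.

H_0 ≅ Z,  H_1 ≅ Z/2Z,  H_2 = 0.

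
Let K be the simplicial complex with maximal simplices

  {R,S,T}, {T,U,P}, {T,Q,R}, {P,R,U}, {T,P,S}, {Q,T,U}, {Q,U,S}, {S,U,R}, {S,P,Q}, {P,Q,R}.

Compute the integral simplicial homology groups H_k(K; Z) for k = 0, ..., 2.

K has 6 vertices, 15 edges, 10 triangles.
rank ∂_0 = 0, rank ∂_1 = 5 ⇒ b_0 = 6 − 0 − 5 = 1; all invariant factors of ∂_1 are 1 so no torsion. So H_0 ≅ Z.
rank ∂_1 = 5, rank ∂_2 = 10 ⇒ b_1 = 15 − 5 − 10 = 0; ∂_2 has invariant factor(s) [2] giving torsion. So H_1 ≅ Z/2Z.
rank ∂_2 = 10, rank ∂_3 = 0 ⇒ b_2 = 10 − 10 − 0 = 0. So H_2 ≅ 0.

H_0 ≅ Z,  H_1 ≅ Z/2Z,  H_2 = 0.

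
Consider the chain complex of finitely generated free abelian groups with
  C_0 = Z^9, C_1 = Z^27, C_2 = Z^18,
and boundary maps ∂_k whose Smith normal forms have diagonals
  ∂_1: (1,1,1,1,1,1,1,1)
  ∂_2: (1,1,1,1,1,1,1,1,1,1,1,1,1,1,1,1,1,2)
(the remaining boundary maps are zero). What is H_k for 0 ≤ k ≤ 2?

H_0: b_0 = 9 − 0 − 8 = 1; torsion from ∂_1 factors > 1: none. So H_0 = Z.
H_1: b_1 = 27 − 8 − 18 = 1; torsion from ∂_2 factors > 1: [2]. So H_1 = Z ⊕ Z/2.
H_2: b_2 = 18 − 18 − 0 = 0; torsion from ∂_3 factors > 1: none. So H_2 = 0.

H_0 = Z,  H_1 = Z ⊕ Z/2,  H_2 = 0.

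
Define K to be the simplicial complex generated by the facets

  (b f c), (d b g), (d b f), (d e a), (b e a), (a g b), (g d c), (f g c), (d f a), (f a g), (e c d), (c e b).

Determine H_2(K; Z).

Take the total order a < b < c < d < e < f < g on the vertex set. Then K (dimension 2) consists of the simplices:

  0-simplices (7): a, b, c, d, e, f, g
  1-simplices (18): ab, ad, ae, af, ag, bc, bd, be, bf, bg, cd, ce, cf, cg, de, df, dg, fg
  2-simplices (12): abe, abg, ade, adf, afg, bce, bcf, bdf, bdg, cde, cdg, cfg

so the chain groups are C_0 ≅ Z^7, C_1 ≅ Z^18, C_2 ≅ Z^12.

Boundary ∂_1: C_1 → C_0 is given by ∂[p,q] = [q] − [p]. For instance
  ∂ad = d − a.
The 7×18 boundary matrix has rank 6 and Smith normal form diag(1,1,1,1,1,1).

The boundary map ∂_2: C_2 → C_1 sends each 2-simplex [p,q,r] to [q,r] − [p,r] + [p,q]. For instance
  ∂abe = be − ae + ab,
  ∂abg = bg − ag + ab.
The 18×12 boundary matrix has rank 12 and Smith normal form diag(1,1,1,1,1,1,1,1,1,1,1,2).

Reading off H_k = ker ∂_k / im ∂_{k+1}:

  H_2: rank ker ∂_2 − rank ∂_3 = (12 − 12) − 0 = 0, and there is no ∂_3, so H_2 = 0.

(K is a triangulation of the real projective plane RP^2.)

H_2 = 0.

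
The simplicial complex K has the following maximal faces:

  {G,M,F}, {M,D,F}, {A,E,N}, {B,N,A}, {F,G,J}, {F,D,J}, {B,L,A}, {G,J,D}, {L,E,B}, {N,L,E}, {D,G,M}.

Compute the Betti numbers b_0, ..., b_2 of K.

Order the vertices as A < B < D < E < F < G < J < L < M < N. Listing each simplex with vertices in this order, K has dimension 2 with simplices:

  0-simplices (10): A, B, D, E, F, G, J, L, M, N
  1-simplices (19): AB, AE, AL, AN, BE, BL, BN, DF, DG, DJ, DM, EL, EN, FG, FJ, FM, GJ, GM, LN
  2-simplices (11): ABL, ABN, AEN, BEL, DFJ, DFM, DGJ, DGM, ELN, FGJ, FGM

so the chain groups are C_0 ≅ Z^10, C_1 ≅ Z^19, C_2 ≅ Z^11.

Boundary ∂_1: C_1 → C_0 sends each edge [p,q] (with p < q) to q − p. For instance
  ∂BN = N − B.
The resulting 10×19 matrix has rank 8, and its Smith normal form has invariant factors (1,1,1,1,1,1,1,1).

The boundary map ∂_2: C_2 → C_1 acts by ∂[p,q,r] = [q,r] − [p,r] + [p,q]. For instance
  ∂DGM = GM − DM + DG,
  ∂BEL = EL − BL + BE.
The 19×11 boundary matrix has rank 10 and Smith normal form diag(1,1,1,1,1,1,1,1,1,1).

Now H_k = ker ∂_k / im ∂_{k+1}, so:

  H_0: rank C_0 − rank ∂_1 = 10 − 8 = 2, and the invariant factors of ∂_1 are all 1, so H_0 ≅ Z^2.
  H_1: rank ker ∂_1 − rank ∂_2 = (19 − 8) − 10 = 1, and the invariant factors of ∂_2 are all 1, so H_1 ≅ Z.
  H_2: rank ker ∂_2 − rank ∂_3 = (11 − 10) − 0 = 1, and there is no ∂_3, so H_2 ≅ Z.

(K is a triangulation of the disjoint union of the Möbius band and the 2-sphere S^2.)

Hence the Betti numbers are b_0 = 2, b_1 = 1, b_2 = 1.

b_0 = 2, b_1 = 1, b_2 = 1.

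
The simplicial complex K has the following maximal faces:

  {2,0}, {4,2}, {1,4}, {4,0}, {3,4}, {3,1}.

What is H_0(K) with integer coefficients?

We work with the vertex ordering 0 < 1 < 2 < 3 < 4. The simplices of K, each written with vertices in increasing order, are:

  0-simplices (5): [0], [1], [2], [3], [4]
  1-simplices (6): [0,2], [0,4], [1,3], [1,4], [2,4], [3,4]

so the chain groups are C_0 ≅ Z^5, C_1 ≅ Z^6.

The boundary map ∂_1: C_1 → C_0 is given by ∂[p,q] = [q] − [p]. For instance
  ∂[3,4] = [4] − [3].
This gives a 5×6 integer matrix of rank 4; reducing to Smith normal form yields diagonal entries (1,1,1,1).

Now H_k = ker ∂_k / im ∂_{k+1}, so:

  H_0: rank C_0 − rank ∂_1 = 5 − 4 = 1, and the invariant factors of ∂_1 are all 1, so H_0 = Z.

H_0 = Z.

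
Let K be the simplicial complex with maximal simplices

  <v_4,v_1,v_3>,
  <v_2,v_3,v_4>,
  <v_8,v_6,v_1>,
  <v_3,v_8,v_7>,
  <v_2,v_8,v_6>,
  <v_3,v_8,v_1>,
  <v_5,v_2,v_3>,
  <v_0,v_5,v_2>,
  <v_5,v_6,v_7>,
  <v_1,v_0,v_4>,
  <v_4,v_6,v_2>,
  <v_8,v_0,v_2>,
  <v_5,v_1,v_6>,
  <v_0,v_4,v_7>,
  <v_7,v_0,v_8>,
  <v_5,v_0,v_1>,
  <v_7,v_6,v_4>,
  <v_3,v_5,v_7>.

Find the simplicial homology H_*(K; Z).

H_0 ≅ Z,  H_1 ≅ Z^2,  H_2 ≅ Z.

Fix the vertex order v_0 < v_1 < v_2 < v_3 < v_4 < v_5 < v_6 < v_7 < v_8 and write every simplex with vertices in increasing order. Then dim K = 2 and the simplices of K are:

  0-simplices (9): [v_0], [v_1], [v_2], [v_3], [v_4], [v_5], [v_6], [v_7], [v_8]
  1-simplices (27): (27 of them)
  2-simplices (18): (18 of them)

so the chain groups are C_0 ≅ Z^9, C_1 ≅ Z^27, C_2 ≅ Z^18.

The boundary map ∂_1: C_1 → C_0 sends each edge [p,q] (with p < q) to q − p.
This gives a 9×27 integer matrix of rank 8; reducing to Smith normal form yields diagonal entries (1,1,1,1,1,1,1,1).

Boundary ∂_2: C_2 → C_1 acts by ∂[p,q,r] = [q,r] − [p,r] + [p,q]. For instance
  ∂[v_3,v_7,v_8] = [v_7,v_8] − [v_3,v_8] + [v_3,v_7],
  ∂[v_0,v_2,v_5] = [v_2,v_5] − [v_0,v_5] + [v_0,v_2].
This gives a 27×18 integer matrix of rank 17; reducing to Smith normal form yields diagonal entries (1,1,1,1,1,1,1,1,1,1,1,1,1,1,1,1,1).

Reading off H_k = ker ∂_k / im ∂_{k+1}:

  H_0: rank C_0 − rank ∂_1 = 9 − 8 = 1, and the invariant factors of ∂_1 are all 1, so H_0 = Z.
  H_1: rank ker ∂_1 − rank ∂_2 = (27 − 8) − 17 = 2, and the invariant factors of ∂_2 are all 1, so H_1 = Z^2.
  H_2: rank ker ∂_2 − rank ∂_3 = (18 − 17) − 0 = 1, and there is no ∂_3, so H_2 = Z.

As a check, the Euler characteristic is 9 − 27 + 18 = 0, which agrees with 1 − 2 + 1 = 0.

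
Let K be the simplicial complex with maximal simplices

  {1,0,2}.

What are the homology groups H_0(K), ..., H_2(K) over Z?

H_0 ≅ Z,  H_1 = 0,  H_2 = 0.

Fix the vertex order 0 < 1 < 2 and write every simplex with vertices in increasing order. Then dim K = 2 and the simplices of K are:

  0-simplices (3): [0], [1], [2]
  1-simplices (3): [0,1], [0,2], [1,2]
  2-simplices (1): [0,1,2]

giving chain groups C_0 ≅ Z^3, C_1 ≅ Z^3, C_2 ≅ Z^1.

The boundary map ∂_1: C_1 → C_0 sends each edge [p,q] (with p < q) to q − p.
This gives a 3×3 integer matrix of rank 2; reducing to Smith normal form yields diagonal entries (1,1).

The boundary map ∂_2: C_2 → C_1 sends each 2-simplex [p,q,r] to [q,r] − [p,r] + [p,q]. For instance
  ∂[0,1,2] = [1,2] − [0,2] + [0,1].
The resulting 3×1 matrix has rank 1, and its Smith normal form has invariant factors (1).

Reading off H_k = ker ∂_k / im ∂_{k+1}:

  H_0: rank C_0 − rank ∂_1 = 3 − 2 = 1, and the invariant factors of ∂_1 are all 1, so H_0 ≅ Z.
  H_1: rank ker ∂_1 − rank ∂_2 = (3 − 2) − 1 = 0, and the invariant factors of ∂_2 are all 1, so H_1 ≅ 0.
  H_2: rank ker ∂_2 − rank ∂_3 = (1 − 1) − 0 = 0, and there is no ∂_3, so H_2 ≅ 0.

(K is a triangulation of the 2-simplex.)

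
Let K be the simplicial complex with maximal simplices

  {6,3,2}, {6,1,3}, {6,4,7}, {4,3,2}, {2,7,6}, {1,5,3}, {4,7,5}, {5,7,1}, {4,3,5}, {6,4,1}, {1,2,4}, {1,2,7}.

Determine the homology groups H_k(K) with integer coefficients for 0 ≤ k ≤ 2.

Order the vertices as 1 < 2 < 3 < 4 < 5 < 6 < 7. Listing each simplex with vertices in this order, K has dimension 2 with simplices:

  0-simplices (7): [1], [2], [3], [4], [5], [6], [7]
  1-simplices (18): [1,2], [1,3], [1,4], [1,5], [1,6], [1,7], [2,3], [2,4], [2,6], [2,7], [3,4], [3,5], [3,6], [4,5], [4,6], [4,7], [5,7], [6,7]
  2-simplices (12): [1,2,4], [1,2,7], [1,3,5], [1,3,6], [1,4,6], [1,5,7], [2,3,4], [2,3,6], [2,6,7], [3,4,5], [4,5,7], [4,6,7]

so the chain groups are C_0 ≅ Z^7, C_1 ≅ Z^18, C_2 ≅ Z^12.

The boundary map ∂_1: C_1 → C_0 is given by ∂[p,q] = [q] − [p]. For instance
  ∂[4,5] = [5] − [4].
This gives a 7×18 integer matrix of rank 6; reducing to Smith normal form yields diagonal entries (1,1,1,1,1,1).

∂_2: C_2 → C_1 sends each 2-simplex [p,q,r] to [q,r] − [p,r] + [p,q]. For instance
  ∂[3,4,5] = [4,5] − [3,5] + [3,4],
  ∂[1,3,6] = [3,6] − [1,6] + [1,3].
This gives a 18×12 integer matrix of rank 12; reducing to Smith normal form yields diagonal entries (1,1,1,1,1,1,1,1,1,1,1,2).

Reading off H_k = ker ∂_k / im ∂_{k+1}:

  H_0: rank C_0 − rank ∂_1 = 7 − 6 = 1, and the invariant factors of ∂_1 are all 1, so H_0 = Z.
  H_1: rank ker ∂_1 − rank ∂_2 = (18 − 6) − 12 = 0, and ∂_2 has invariant factor 2 > 1, so H_1 = Z/2.
  H_2: rank ker ∂_2 − rank ∂_3 = (12 − 12) − 0 = 0, and there is no ∂_3, so H_2 = 0.

As a check, the Euler characteristic is 7 − 18 + 12 = 1, which agrees with 1 − 0 + 0 = 1.

H_0 ≅ Z,  H_1 ≅ Z/2,  H_2 = 0.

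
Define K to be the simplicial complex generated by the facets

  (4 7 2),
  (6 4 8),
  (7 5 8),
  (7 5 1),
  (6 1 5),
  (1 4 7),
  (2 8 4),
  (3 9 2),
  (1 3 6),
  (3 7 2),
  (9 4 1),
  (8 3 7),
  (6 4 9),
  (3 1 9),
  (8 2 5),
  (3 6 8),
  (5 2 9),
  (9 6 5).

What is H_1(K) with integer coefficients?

Order the vertices as 1 < 2 < 3 < 4 < 5 < 6 < 7 < 8 < 9. Listing each simplex with vertices in this order, K has dimension 2 with simplices:

  0-simplices (9): [1], [2], [3], [4], [5], [6], [7], [8], [9]
  1-simplices (27): (27 of them)
  2-simplices (18): [1,3,6], [1,3,9], [1,4,7], [1,4,9], [1,5,6], [1,5,7], [2,3,7], [2,3,9], [2,4,7], [2,4,8], [2,5,8], [2,5,9], [3,6,8], [3,7,8], [4,6,8], [4,6,9], [5,6,9], [5,7,8]

giving chain groups C_0 ≅ Z^9, C_1 ≅ Z^27, C_2 ≅ Z^18.

∂_1: C_1 → C_0 sends each edge [p,q] (with p < q) to q − p.
This gives a 9×27 integer matrix of rank 8; reducing to Smith normal form yields diagonal entries (1,1,1,1,1,1,1,1).

The boundary map ∂_2: C_2 → C_1 acts by ∂[p,q,r] = [q,r] − [p,r] + [p,q]. For instance
  ∂[1,3,6] = [3,6] − [1,6] + [1,3],
  ∂[4,6,8] = [6,8] − [4,8] + [4,6].
The 27×18 boundary matrix has rank 18 and Smith normal form diag(1,1,1,1,1,1,1,1,1,1,1,1,1,1,1,1,1,2).

Computing H_k = (kernel of ∂_k) / (image of ∂_{k+1}):

  H_1: rank ker ∂_1 − rank ∂_2 = (27 − 8) − 18 = 1, and ∂_2 has invariant factor 2 > 1, so H_1 = Z ⊕ Z_2.

H_1 ≅ Z ⊕ Z_2.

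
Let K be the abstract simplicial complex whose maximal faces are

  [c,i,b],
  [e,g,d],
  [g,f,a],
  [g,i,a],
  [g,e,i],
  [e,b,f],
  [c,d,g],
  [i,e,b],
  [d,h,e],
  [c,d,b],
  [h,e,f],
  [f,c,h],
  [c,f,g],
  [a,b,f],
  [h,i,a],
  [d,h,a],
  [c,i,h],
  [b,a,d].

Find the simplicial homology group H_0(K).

K has 9 vertices, 27 edges, 18 triangles.
rank ∂_0 = 0, rank ∂_1 = 8 ⇒ b_0 = 9 − 0 − 8 = 1; all invariant factors of ∂_1 are 1 so no torsion. So H_0 = Z.

H_0 = Z.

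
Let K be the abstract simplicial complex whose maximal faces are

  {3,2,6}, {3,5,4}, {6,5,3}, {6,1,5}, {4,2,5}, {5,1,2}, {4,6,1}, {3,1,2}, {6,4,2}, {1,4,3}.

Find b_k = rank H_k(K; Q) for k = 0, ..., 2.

b_0 = 1, b_1 = 0, b_2 = 0.

Order the vertices as 1 < 2 < 3 < 4 < 5 < 6. Listing each simplex with vertices in this order, K has dimension 2 with simplices:

  0-simplices (6): [1], [2], [3], [4], [5], [6]
  1-simplices (15): [1,2], [1,3], [1,4], [1,5], [1,6], [2,3], [2,4], [2,5], [2,6], [3,4], [3,5], [3,6], [4,5], [4,6], [5,6]
  2-simplices (10): [1,2,3], [1,2,5], [1,3,4], [1,4,6], [1,5,6], [2,3,6], [2,4,5], [2,4,6], [3,4,5], [3,5,6]

giving chain groups C_0 ≅ Z^6, C_1 ≅ Z^15, C_2 ≅ Z^10.

The boundary map ∂_1: C_1 → C_0 maps an edge to its endpoints' difference, ∂[p,q] = q − p. For instance
  ∂[3,6] = [6] − [3].
As a 6×15 matrix over Z this has rank 5, with invariant factors (1,1,1,1,1).

Boundary ∂_2: C_2 → C_1 maps a triangle to the signed sum of its edges. For instance
  ∂[2,4,6] = [4,6] − [2,6] + [2,4],
  ∂[1,2,5] = [2,5] − [1,5] + [1,2].
The 15×10 boundary matrix has rank 10 and Smith normal form diag(1,1,1,1,1,1,1,1,1,2).

From H_k ≅ ker(∂_k) / im(∂_{k+1}) we obtain:

  H_0: rank C_0 − rank ∂_1 = 6 − 5 = 1, and the invariant factors of ∂_1 are all 1, so H_0 = Z.
  H_1: rank ker ∂_1 − rank ∂_2 = (15 − 5) − 10 = 0, and ∂_2 has invariant factor 2 > 1, so H_1 = Z/2Z.
  H_2: rank ker ∂_2 − rank ∂_3 = (10 − 10) − 0 = 0, and there is no ∂_3, so H_2 = 0.

Hence the Betti numbers are b_0 = 1, b_1 = 0, b_2 = 0.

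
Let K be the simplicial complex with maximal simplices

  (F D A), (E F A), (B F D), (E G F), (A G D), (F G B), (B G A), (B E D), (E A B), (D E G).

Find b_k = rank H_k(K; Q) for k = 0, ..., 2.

b_0 = 1, b_1 = 0, b_2 = 0.

K has 6 vertices, 15 edges, 10 triangles.
rank ∂_0 = 0, rank ∂_1 = 5 ⇒ b_0 = 6 − 0 − 5 = 1; all invariant factors of ∂_1 are 1 so no torsion. So H_0 = Z.
rank ∂_1 = 5, rank ∂_2 = 10 ⇒ b_1 = 15 − 5 − 10 = 0; ∂_2 has invariant factor(s) [2] giving torsion. So H_1 = Z/2.
rank ∂_2 = 10, rank ∂_3 = 0 ⇒ b_2 = 10 − 10 − 0 = 0. So H_2 = 0.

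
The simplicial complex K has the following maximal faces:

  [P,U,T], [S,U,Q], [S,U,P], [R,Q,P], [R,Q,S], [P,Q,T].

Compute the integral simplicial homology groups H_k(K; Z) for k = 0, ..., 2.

H_0 = Z,  H_1 = Z,  H_2 = 0.

Fix the vertex order P < Q < R < S < T < U and write every simplex with vertices in increasing order. Then dim K = 2 and the simplices of K are:

  0-simplices (6): P, Q, R, S, T, U
  1-simplices (12): PQ, PR, PS, PT, PU, QR, QS, QT, QU, RS, SU, TU
  2-simplices (6): PQR, PQT, PSU, PTU, QRS, QSU

so the chain groups are C_0 ≅ Z^6, C_1 ≅ Z^12, C_2 ≅ Z^6.

∂_1: C_1 → C_0 sends each edge [p,q] (with p < q) to q − p. For instance
  ∂QR = R − Q.
The resulting 6×12 matrix has rank 5, and its Smith normal form has invariant factors (1,1,1,1,1).

The boundary map ∂_2: C_2 → C_1 acts by ∂[p,q,r] = [q,r] − [p,r] + [p,q]. For instance
  ∂PQR = QR − PR + PQ,
  ∂PTU = TU − PU + PT.
The resulting 12×6 matrix has rank 6, and its Smith normal form has invariant factors (1,1,1,1,1,1).

Now H_k = ker ∂_k / im ∂_{k+1}, so:

  H_0: rank C_0 − rank ∂_1 = 6 − 5 = 1, and the invariant factors of ∂_1 are all 1, so H_0 = Z.
  H_1: rank ker ∂_1 − rank ∂_2 = (12 − 5) − 6 = 1, and the invariant factors of ∂_2 are all 1, so H_1 = Z.
  H_2: rank ker ∂_2 − rank ∂_3 = (6 − 6) − 0 = 0, and there is no ∂_3, so H_2 = 0.

(K is a triangulation of the cylinder S^1 x I.)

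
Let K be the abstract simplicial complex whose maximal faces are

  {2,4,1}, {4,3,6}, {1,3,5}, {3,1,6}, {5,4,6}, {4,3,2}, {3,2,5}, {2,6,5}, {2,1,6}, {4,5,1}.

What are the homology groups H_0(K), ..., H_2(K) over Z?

K has 6 vertices, 15 edges, 10 triangles.
rank ∂_0 = 0, rank ∂_1 = 5 ⇒ b_0 = 6 − 0 − 5 = 1; all invariant factors of ∂_1 are 1 so no torsion. So H_0 ≅ Z.
rank ∂_1 = 5, rank ∂_2 = 10 ⇒ b_1 = 15 − 5 − 10 = 0; ∂_2 has invariant factor(s) [2] giving torsion. So H_1 ≅ Z/2Z.
rank ∂_2 = 10, rank ∂_3 = 0 ⇒ b_2 = 10 − 10 − 0 = 0. So H_2 ≅ 0.

H_0 ≅ Z,  H_1 ≅ Z/2Z,  H_2 = 0.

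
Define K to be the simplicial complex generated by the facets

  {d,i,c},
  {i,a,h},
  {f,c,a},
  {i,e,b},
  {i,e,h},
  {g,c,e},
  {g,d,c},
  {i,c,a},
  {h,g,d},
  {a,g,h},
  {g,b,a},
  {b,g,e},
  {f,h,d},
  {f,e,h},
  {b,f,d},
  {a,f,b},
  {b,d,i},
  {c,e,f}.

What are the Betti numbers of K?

b_0 = 1, b_1 = 2, b_2 = 1.

Order the vertices as a < b < c < d < e < f < g < h < i. Listing each simplex with vertices in this order, K has dimension 2 with simplices:

  0-simplices (9): a, b, c, d, e, f, g, h, i
  1-simplices (27): ab, ac, af, ag, ah, ai, bd, be, bf, bg, bi, cd, ce, cf, cg, ci, df, dg, dh, di, ef, eg, eh, ei, fh, gh, hi
  2-simplices (18): abf, abg, acf, aci, agh, ahi, bdf, bdi, beg, bei, cdg, cdi, cef, ceg, dfh, dgh, efh, ehi

Hence C_0 ≅ Z^9, C_1 ≅ Z^27, C_2 ≅ Z^18.

Boundary ∂_1: C_1 → C_0 sends each edge [p,q] (with p < q) to q − p. For instance
  ∂hi = i − h.
The resulting 9×27 matrix has rank 8, and its Smith normal form has invariant factors (1,1,1,1,1,1,1,1).

Boundary ∂_2: C_2 → C_1 maps a triangle to the signed sum of its edges. For instance
  ∂ceg = eg − cg + ce,
  ∂aci = ci − ai + ac.
This gives a 27×18 integer matrix of rank 17; reducing to Smith normal form yields diagonal entries (1,1,1,1,1,1,1,1,1,1,1,1,1,1,1,1,1).

Now H_k = ker ∂_k / im ∂_{k+1}, so:

  H_0: rank C_0 − rank ∂_1 = 9 − 8 = 1, and the invariant factors of ∂_1 are all 1, so H_0 = Z.
  H_1: rank ker ∂_1 − rank ∂_2 = (27 − 8) − 17 = 2, and the invariant factors of ∂_2 are all 1, so H_1 = Z^2.
  H_2: rank ker ∂_2 − rank ∂_3 = (18 − 17) − 0 = 1, and there is no ∂_3, so H_2 = Z.

(K is a triangulation of the torus T^2.)

Hence the Betti numbers are b_0 = 1, b_1 = 2, b_2 = 1.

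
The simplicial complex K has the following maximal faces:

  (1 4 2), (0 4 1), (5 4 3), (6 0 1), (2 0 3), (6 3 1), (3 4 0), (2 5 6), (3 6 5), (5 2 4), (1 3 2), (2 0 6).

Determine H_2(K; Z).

H_2 ≅ 0.

Fix the vertex order 0 < 1 < 2 < 3 < 4 < 5 < 6 and write every simplex with vertices in increasing order. Then dim K = 2 and the simplices of K are:

  0-simplices (7): [0], [1], [2], [3], [4], [5], [6]
  1-simplices (18): [0,1], [0,2], [0,3], [0,4], [0,6], [1,2], [1,3], [1,4], [1,6], [2,3], [2,4], [2,5], [2,6], [3,4], [3,5], [3,6], [4,5], [5,6]
  2-simplices (12): [0,1,4], [0,1,6], [0,2,3], [0,2,6], [0,3,4], [1,2,3], [1,2,4], [1,3,6], [2,4,5], [2,5,6], [3,4,5], [3,5,6]

Hence C_0 ≅ Z^7, C_1 ≅ Z^18, C_2 ≅ Z^12.

Boundary ∂_1: C_1 → C_0 maps an edge to its endpoints' difference, ∂[p,q] = q − p.
This gives a 7×18 integer matrix of rank 6; reducing to Smith normal form yields diagonal entries (1,1,1,1,1,1).

∂_2: C_2 → C_1 sends each 2-simplex [p,q,r] to [q,r] − [p,r] + [p,q]. For instance
  ∂[2,4,5] = [4,5] − [2,5] + [2,4],
  ∂[0,2,6] = [2,6] − [0,6] + [0,2].
As a 18×12 matrix over Z this has rank 12, with invariant factors (1,1,1,1,1,1,1,1,1,1,1,2).

From H_k ≅ ker(∂_k) / im(∂_{k+1}) we obtain:

  H_2: rank ker ∂_2 − rank ∂_3 = (12 − 12) − 0 = 0, and there is no ∂_3, so H_2 ≅ 0.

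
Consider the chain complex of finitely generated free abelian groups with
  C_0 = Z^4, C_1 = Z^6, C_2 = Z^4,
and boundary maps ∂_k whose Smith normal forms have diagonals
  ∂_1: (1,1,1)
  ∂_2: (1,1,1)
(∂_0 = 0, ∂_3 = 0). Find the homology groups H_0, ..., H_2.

H_0 = Z,  H_1 = 0,  H_2 = Z.

H_0: b_0 = 4 − 0 − 3 = 1; torsion from ∂_1 factors > 1: none. So H_0 = Z.
H_1: b_1 = 6 − 3 − 3 = 0; torsion from ∂_2 factors > 1: none. So H_1 = 0.
H_2: b_2 = 4 − 3 − 0 = 1; torsion from ∂_3 factors > 1: none. So H_2 = Z.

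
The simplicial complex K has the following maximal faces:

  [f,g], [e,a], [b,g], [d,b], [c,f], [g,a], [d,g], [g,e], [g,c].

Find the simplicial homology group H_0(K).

K has 7 vertices, 9 edges.
rank ∂_0 = 0, rank ∂_1 = 6 ⇒ b_0 = 7 − 0 − 6 = 1; all invariant factors of ∂_1 are 1 so no torsion. So H_0 ≅ Z.

H_0 ≅ Z.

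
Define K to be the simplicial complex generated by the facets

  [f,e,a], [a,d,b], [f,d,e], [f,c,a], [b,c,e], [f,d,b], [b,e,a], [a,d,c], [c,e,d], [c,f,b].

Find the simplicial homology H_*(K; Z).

K has 6 vertices, 15 edges, 10 triangles.
rank ∂_0 = 0, rank ∂_1 = 5 ⇒ b_0 = 6 − 0 − 5 = 1; all invariant factors of ∂_1 are 1 so no torsion. So H_0 = Z.
rank ∂_1 = 5, rank ∂_2 = 10 ⇒ b_1 = 15 − 5 − 10 = 0; ∂_2 has invariant factor(s) [2] giving torsion. So H_1 = Z/2.
rank ∂_2 = 10, rank ∂_3 = 0 ⇒ b_2 = 10 − 10 − 0 = 0. So H_2 = 0.

H_0 ≅ Z,  H_1 ≅ Z/2,  H_2 = 0.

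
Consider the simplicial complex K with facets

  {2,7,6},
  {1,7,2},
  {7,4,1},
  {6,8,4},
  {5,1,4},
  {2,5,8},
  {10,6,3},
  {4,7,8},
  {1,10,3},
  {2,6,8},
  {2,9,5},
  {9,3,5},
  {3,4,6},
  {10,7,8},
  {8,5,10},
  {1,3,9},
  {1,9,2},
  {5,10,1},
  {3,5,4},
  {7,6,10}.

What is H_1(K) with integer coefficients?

H_1 ≅ Z ⊕ Z/2.

Order the vertices as 1 < 2 < 3 < 4 < 5 < 6 < 7 < 8 < 9 < 10. Listing each simplex with vertices in this order, K has dimension 2 with simplices:

  0-simplices (10): [1], [2], [3], [4], [5], [6], [7], [8], [9], [10]
  1-simplices (30): (30 of them)
  2-simplices (20): (20 of them)

Hence C_0 ≅ Z^10, C_1 ≅ Z^30, C_2 ≅ Z^20.

The boundary map ∂_1: C_1 → C_0 sends each edge [p,q] (with p < q) to q − p.
The 10×30 boundary matrix has rank 9 and Smith normal form diag(1,1,1,1,1,1,1,1,1).

The boundary map ∂_2: C_2 → C_1 acts by ∂[p,q,r] = [q,r] − [p,r] + [p,q]. For instance
  ∂[7,8,10] = [8,10] − [7,10] + [7,8],
  ∂[2,5,8] = [5,8] − [2,8] + [2,5].
The 30×20 boundary matrix has rank 20 and Smith normal form diag(1,1,1,1,1,1,1,1,1,1,1,1,1,1,1,1,1,1,1,2).

Now H_k = ker ∂_k / im ∂_{k+1}, so:

  H_1: rank ker ∂_1 − rank ∂_2 = (30 − 9) − 20 = 1, and ∂_2 has invariant factor 2 > 1, so H_1 ≅ Z ⊕ Z/2.

(K is a triangulation of the Klein bottle.)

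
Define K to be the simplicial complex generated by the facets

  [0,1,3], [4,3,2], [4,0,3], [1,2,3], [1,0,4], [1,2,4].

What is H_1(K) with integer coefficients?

Take the total order 0 < 1 < 2 < 3 < 4 on the vertex set. Then K (dimension 2) consists of the simplices:

  0-simplices (5): [0], [1], [2], [3], [4]
  1-simplices (9): [0,1], [0,3], [0,4], [1,2], [1,3], [1,4], [2,3], [2,4], [3,4]
  2-simplices (6): [0,1,3], [0,1,4], [0,3,4], [1,2,3], [1,2,4], [2,3,4]

giving chain groups C_0 ≅ Z^5, C_1 ≅ Z^9, C_2 ≅ Z^6.

Boundary ∂_1: C_1 → C_0 is given by ∂[p,q] = [q] − [p]. For instance
  ∂[3,4] = [4] − [3].
The 5×9 boundary matrix has rank 4 and Smith normal form diag(1,1,1,1).

The boundary map ∂_2: C_2 → C_1 acts by ∂[p,q,r] = [q,r] − [p,r] + [p,q]. For instance
  ∂[2,3,4] = [3,4] − [2,4] + [2,3],
  ∂[0,1,4] = [1,4] − [0,4] + [0,1].
This gives a 9×6 integer matrix of rank 5; reducing to Smith normal form yields diagonal entries (1,1,1,1,1).

Computing H_k = (kernel of ∂_k) / (image of ∂_{k+1}):

  H_1: rank ker ∂_1 − rank ∂_2 = (9 − 4) − 5 = 0, and the invariant factors of ∂_2 are all 1, so H_1 ≅ 0.

H_1 ≅ 0.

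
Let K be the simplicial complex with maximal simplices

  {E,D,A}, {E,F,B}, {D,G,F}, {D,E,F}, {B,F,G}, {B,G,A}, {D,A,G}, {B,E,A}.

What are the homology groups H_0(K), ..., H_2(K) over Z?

Take the total order A < B < D < E < F < G on the vertex set. Then K (dimension 2) consists of the simplices:

  0-simplices (6): A, B, D, E, F, G
  1-simplices (12): AB, AD, AE, AG, BE, BF, BG, DE, DF, DG, EF, FG
  2-simplices (8): ABE, ABG, ADE, ADG, BEF, BFG, DEF, DFG

Hence C_0 ≅ Z^6, C_1 ≅ Z^12, C_2 ≅ Z^8.

Boundary ∂_1: C_1 → C_0 sends each edge [p,q] (with p < q) to q − p. For instance
  ∂BF = F − B.
The 6×12 boundary matrix has rank 5 and Smith normal form diag(1,1,1,1,1).

The boundary map ∂_2: C_2 → C_1 sends each 2-simplex [p,q,r] to [q,r] − [p,r] + [p,q]. For instance
  ∂BFG = FG − BG + BF,
  ∂ADG = DG − AG + AD.
As a 12×8 matrix over Z this has rank 7, with invariant factors (1,1,1,1,1,1,1).

Now H_k = ker ∂_k / im ∂_{k+1}, so:

  H_0: rank C_0 − rank ∂_1 = 6 − 5 = 1, and the invariant factors of ∂_1 are all 1, so H_0 = Z.
  H_1: rank ker ∂_1 − rank ∂_2 = (12 − 5) − 7 = 0, and the invariant factors of ∂_2 are all 1, so H_1 = 0.
  H_2: rank ker ∂_2 − rank ∂_3 = (8 − 7) − 0 = 1, and there is no ∂_3, so H_2 = Z.

As a check, the Euler characteristic is 6 − 12 + 8 = 2, which agrees with 1 − 0 + 1 = 2.

H_0 ≅ Z,  H_1 = 0,  H_2 ≅ Z.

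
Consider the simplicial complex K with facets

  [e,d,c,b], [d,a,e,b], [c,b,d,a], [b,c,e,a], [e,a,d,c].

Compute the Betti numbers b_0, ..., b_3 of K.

b_0 = 1, b_1 = 0, b_2 = 0, b_3 = 1.

Fix the vertex order a < b < c < d < e and write every simplex with vertices in increasing order. Then dim K = 3 and the simplices of K are:

  0-simplices (5): a, b, c, d, e
  1-simplices (10): ab, ac, ad, ae, bc, bd, be, cd, ce, de
  2-simplices (10): abc, abd, abe, acd, ace, ade, bcd, bce, bde, cde
  3-simplices (5): abcd, abce, abde, acde, bcde

Hence C_0 ≅ Z^5, C_1 ≅ Z^10, C_2 ≅ Z^10, C_3 ≅ Z^5.

Boundary ∂_1: C_1 → C_0 sends each edge [p,q] (with p < q) to q − p. For instance
  ∂ce = e − c.
The 5×10 boundary matrix has rank 4 and Smith normal form diag(1,1,1,1).

∂_2: C_2 → C_1 sends each 2-simplex [p,q,r] to [q,r] − [p,r] + [p,q]. For instance
  ∂bde = de − be + bd,
  ∂ade = de − ae + ad.
As a 10×10 matrix over Z this has rank 6, with invariant factors (1,1,1,1,1,1).

∂_3: C_3 → C_2 sends each 3-simplex σ to the alternating sum Σ_i (−1)^i (σ with its i-th vertex removed). For instance
  ∂acde = cde − ade + ace − acd,
  ∂abce = bce − ace + abe − abc.
As a 10×5 matrix over Z this has rank 4, with invariant factors (1,1,1,1).

Computing H_k = (kernel of ∂_k) / (image of ∂_{k+1}):

  H_0: rank C_0 − rank ∂_1 = 5 − 4 = 1, and the invariant factors of ∂_1 are all 1, so H_0 = Z.
  H_1: rank ker ∂_1 − rank ∂_2 = (10 − 4) − 6 = 0, and the invariant factors of ∂_2 are all 1, so H_1 = 0.
  H_2: rank ker ∂_2 − rank ∂_3 = (10 − 6) − 4 = 0, and the invariant factors of ∂_3 are all 1, so H_2 = 0.
  H_3: rank ker ∂_3 − rank ∂_4 = (5 − 4) − 0 = 1, and there is no ∂_4, so H_3 = Z.

As a check, the Euler characteristic is 5 − 10 + 10 − 5 = 0, which agrees with 1 − 0 + 0 − 1 = 0.

Hence the Betti numbers are b_0 = 1, b_1 = 0, b_2 = 0, b_3 = 1.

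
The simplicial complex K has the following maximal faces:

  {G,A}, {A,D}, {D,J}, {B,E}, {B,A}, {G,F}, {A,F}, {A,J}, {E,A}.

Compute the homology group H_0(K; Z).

We work with the vertex ordering A < B < D < E < F < G < J. The simplices of K, each written with vertices in increasing order, are:

  0-simplices (7): A, B, D, E, F, G, J
  1-simplices (9): AB, AD, AE, AF, AG, AJ, BE, DJ, FG

giving chain groups C_0 ≅ Z^7, C_1 ≅ Z^9.

The boundary map ∂_1: C_1 → C_0 sends each edge [p,q] (with p < q) to q − p. For instance
  ∂BE = E − B.
As a 7×9 matrix over Z this has rank 6, with invariant factors (1,1,1,1,1,1).

Reading off H_k = ker ∂_k / im ∂_{k+1}:

  H_0: rank C_0 − rank ∂_1 = 7 − 6 = 1, and the invariant factors of ∂_1 are all 1, so H_0 = Z.

H_0 ≅ Z.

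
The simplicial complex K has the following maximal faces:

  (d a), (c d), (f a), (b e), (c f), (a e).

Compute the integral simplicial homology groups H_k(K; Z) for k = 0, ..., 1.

Take the total order a < b < c < d < e < f on the vertex set. Then K (dimension 1) consists of the simplices:

  0-simplices (6): a, b, c, d, e, f
  1-simplices (6): ad, ae, af, be, cd, cf

giving chain groups C_0 ≅ Z^6, C_1 ≅ Z^6.

The boundary map ∂_1: C_1 → C_0 sends each edge [p,q] (with p < q) to q − p. For instance
  ∂cf = f − c.
The 6×6 boundary matrix has rank 5 and Smith normal form diag(1,1,1,1,1).

From H_k ≅ ker(∂_k) / im(∂_{k+1}) we obtain:

  H_0: rank C_0 − rank ∂_1 = 6 − 5 = 1, and the invariant factors of ∂_1 are all 1, so H_0 = Z.
  H_1: rank ker ∂_1 − rank ∂_2 = (6 − 5) − 0 = 1, and there is no ∂_2, so H_1 = Z.

H_0 ≅ Z,  H_1 ≅ Z.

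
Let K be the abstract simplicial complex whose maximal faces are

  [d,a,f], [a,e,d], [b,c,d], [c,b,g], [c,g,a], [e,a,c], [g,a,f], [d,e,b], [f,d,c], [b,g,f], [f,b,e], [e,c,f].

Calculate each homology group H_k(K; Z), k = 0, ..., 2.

Order the vertices as a < b < c < d < e < f < g. Listing each simplex with vertices in this order, K has dimension 2 with simplices:

  0-simplices (7): a, b, c, d, e, f, g
  1-simplices (18): ac, ad, ae, af, ag, bc, bd, be, bf, bg, cd, ce, cf, cg, de, df, ef, fg
  2-simplices (12): ace, acg, ade, adf, afg, bcd, bcg, bde, bef, bfg, cdf, cef

so the chain groups are C_0 ≅ Z^7, C_1 ≅ Z^18, C_2 ≅ Z^12.

The boundary map ∂_1: C_1 → C_0 is given by ∂[p,q] = [q] − [p]. For instance
  ∂fg = g − f.
The 7×18 boundary matrix has rank 6 and Smith normal form diag(1,1,1,1,1,1).

The boundary map ∂_2: C_2 → C_1 maps a triangle to the signed sum of its edges. For instance
  ∂ade = de − ae + ad,
  ∂afg = fg − ag + af.
The 18×12 boundary matrix has rank 12 and Smith normal form diag(1,1,1,1,1,1,1,1,1,1,1,2).

Reading off H_k = ker ∂_k / im ∂_{k+1}:

  H_0: rank C_0 − rank ∂_1 = 7 − 6 = 1, and the invariant factors of ∂_1 are all 1, so H_0 = Z.
  H_1: rank ker ∂_1 − rank ∂_2 = (18 − 6) − 12 = 0, and ∂_2 has invariant factor 2 > 1, so H_1 = Z/2.
  H_2: rank ker ∂_2 − rank ∂_3 = (12 − 12) − 0 = 0, and there is no ∂_3, so H_2 = 0.

H_0 = Z,  H_1 = Z/2,  H_2 = 0.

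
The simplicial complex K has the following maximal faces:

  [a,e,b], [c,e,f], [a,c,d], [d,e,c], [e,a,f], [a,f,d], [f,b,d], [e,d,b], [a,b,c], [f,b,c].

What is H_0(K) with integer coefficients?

H_0 = Z.

K has 6 vertices, 15 edges, 10 triangles.
rank ∂_0 = 0, rank ∂_1 = 5 ⇒ b_0 = 6 − 0 − 5 = 1; all invariant factors of ∂_1 are 1 so no torsion. So H_0 ≅ Z.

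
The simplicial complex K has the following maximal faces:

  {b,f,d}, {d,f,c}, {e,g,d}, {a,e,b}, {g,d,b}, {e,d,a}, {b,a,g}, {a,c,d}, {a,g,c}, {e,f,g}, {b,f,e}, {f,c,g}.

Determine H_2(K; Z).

Take the total order a < b < c < d < e < f < g on the vertex set. Then K (dimension 2) consists of the simplices:

  0-simplices (7): a, b, c, d, e, f, g
  1-simplices (18): ab, ac, ad, ae, ag, bd, be, bf, bg, cd, cf, cg, de, df, dg, ef, eg, fg
  2-simplices (12): abe, abg, acd, acg, ade, bdf, bdg, bef, cdf, cfg, deg, efg

Hence C_0 ≅ Z^7, C_1 ≅ Z^18, C_2 ≅ Z^12.

The boundary map ∂_1: C_1 → C_0 is given by ∂[p,q] = [q] − [p]. For instance
  ∂ad = d − a.
The resulting 7×18 matrix has rank 6, and its Smith normal form has invariant factors (1,1,1,1,1,1).

∂_2: C_2 → C_1 acts by ∂[p,q,r] = [q,r] − [p,r] + [p,q]. For instance
  ∂cfg = fg − cg + cf,
  ∂acg = cg − ag + ac.
As a 18×12 matrix over Z this has rank 12, with invariant factors (1,1,1,1,1,1,1,1,1,1,1,2).

Reading off H_k = ker ∂_k / im ∂_{k+1}:

  H_2: rank ker ∂_2 − rank ∂_3 = (12 − 12) − 0 = 0, and there is no ∂_3, so H_2 = 0.

H_2 ≅ 0.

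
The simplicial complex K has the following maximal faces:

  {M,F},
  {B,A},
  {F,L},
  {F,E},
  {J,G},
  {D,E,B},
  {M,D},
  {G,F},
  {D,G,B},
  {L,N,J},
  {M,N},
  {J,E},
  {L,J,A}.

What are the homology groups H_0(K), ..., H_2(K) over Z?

K has 10 vertices, 19 edges, 4 triangles.
rank ∂_0 = 0, rank ∂_1 = 9 ⇒ b_0 = 10 − 0 − 9 = 1; all invariant factors of ∂_1 are 1 so no torsion. So H_0 = Z.
rank ∂_1 = 9, rank ∂_2 = 4 ⇒ b_1 = 19 − 9 − 4 = 6; all invariant factors of ∂_2 are 1 so no torsion. So H_1 = Z^6.
rank ∂_2 = 4, rank ∂_3 = 0 ⇒ b_2 = 4 − 4 − 0 = 0. So H_2 = 0.

H_0 = Z,  H_1 = Z^6,  H_2 = 0.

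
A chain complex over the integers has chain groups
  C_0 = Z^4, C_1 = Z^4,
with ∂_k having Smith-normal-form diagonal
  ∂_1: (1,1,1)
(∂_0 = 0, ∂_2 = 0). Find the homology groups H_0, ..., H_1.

H_0: b_0 = 4 − 0 − 3 = 1; torsion from ∂_1 factors > 1: none. So H_0 = Z.
H_1: b_1 = 4 − 3 − 0 = 1; torsion from ∂_2 factors > 1: none. So H_1 = Z.

H_0 = Z,  H_1 = Z.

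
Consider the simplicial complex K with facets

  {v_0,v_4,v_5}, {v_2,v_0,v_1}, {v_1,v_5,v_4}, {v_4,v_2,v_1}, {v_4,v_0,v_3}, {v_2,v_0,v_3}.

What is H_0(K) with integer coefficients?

H_0 = Z.

Take the total order v_0 < v_1 < v_2 < v_3 < v_4 < v_5 on the vertex set. Then K (dimension 2) consists of the simplices:

  0-simplices (6): [v_0], [v_1], [v_2], [v_3], [v_4], [v_5]
  1-simplices (12): [v_0,v_1], [v_0,v_2], [v_0,v_3], [v_0,v_4], [v_0,v_5], [v_1,v_2], [v_1,v_4], [v_1,v_5], [v_2,v_3], [v_2,v_4], [v_3,v_4], [v_4,v_5]
  2-simplices (6): [v_0,v_1,v_2], [v_0,v_2,v_3], [v_0,v_3,v_4], [v_0,v_4,v_5], [v_1,v_2,v_4], [v_1,v_4,v_5]

so the chain groups are C_0 ≅ Z^6, C_1 ≅ Z^12, C_2 ≅ Z^6.

The boundary map ∂_1: C_1 → C_0 sends each edge [p,q] (with p < q) to q − p. For instance
  ∂[v_1,v_2] = [v_2] − [v_1].
This gives a 6×12 integer matrix of rank 5; reducing to Smith normal form yields diagonal entries (1,1,1,1,1).

Boundary ∂_2: C_2 → C_1 sends each 2-simplex [p,q,r] to [q,r] − [p,r] + [p,q]. For instance
  ∂[v_0,v_4,v_5] = [v_4,v_5] − [v_0,v_5] + [v_0,v_4],
  ∂[v_0,v_2,v_3] = [v_2,v_3] − [v_0,v_3] + [v_0,v_2].
As a 12×6 matrix over Z this has rank 6, with invariant factors (1,1,1,1,1,1).

Reading off H_k = ker ∂_k / im ∂_{k+1}:

  H_0: rank C_0 − rank ∂_1 = 6 − 5 = 1, and the invariant factors of ∂_1 are all 1, so H_0 ≅ Z.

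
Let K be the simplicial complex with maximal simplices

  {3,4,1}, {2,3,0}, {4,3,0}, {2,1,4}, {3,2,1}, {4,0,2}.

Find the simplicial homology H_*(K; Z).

We work with the vertex ordering 0 < 1 < 2 < 3 < 4. The simplices of K, each written with vertices in increasing order, are:

  0-simplices (5): [0], [1], [2], [3], [4]
  1-simplices (9): [0,2], [0,3], [0,4], [1,2], [1,3], [1,4], [2,3], [2,4], [3,4]
  2-simplices (6): [0,2,3], [0,2,4], [0,3,4], [1,2,3], [1,2,4], [1,3,4]

so the chain groups are C_0 ≅ Z^5, C_1 ≅ Z^9, C_2 ≅ Z^6.

∂_1: C_1 → C_0 is given by ∂[p,q] = [q] − [p]. For instance
  ∂[1,3] = [3] − [1].
The 5×9 boundary matrix has rank 4 and Smith normal form diag(1,1,1,1).

Boundary ∂_2: C_2 → C_1 acts by ∂[p,q,r] = [q,r] − [p,r] + [p,q]. For instance
  ∂[0,3,4] = [3,4] − [0,4] + [0,3],
  ∂[0,2,4] = [2,4] − [0,4] + [0,2].
The resulting 9×6 matrix has rank 5, and its Smith normal form has invariant factors (1,1,1,1,1).

Computing H_k = (kernel of ∂_k) / (image of ∂_{k+1}):

  H_0: rank C_0 − rank ∂_1 = 5 − 4 = 1, and the invariant factors of ∂_1 are all 1, so H_0 = Z.
  H_1: rank ker ∂_1 − rank ∂_2 = (9 − 4) − 5 = 0, and the invariant factors of ∂_2 are all 1, so H_1 = 0.
  H_2: rank ker ∂_2 − rank ∂_3 = (6 − 5) − 0 = 1, and there is no ∂_3, so H_2 = Z.

H_0 ≅ Z,  H_1 = 0,  H_2 ≅ Z.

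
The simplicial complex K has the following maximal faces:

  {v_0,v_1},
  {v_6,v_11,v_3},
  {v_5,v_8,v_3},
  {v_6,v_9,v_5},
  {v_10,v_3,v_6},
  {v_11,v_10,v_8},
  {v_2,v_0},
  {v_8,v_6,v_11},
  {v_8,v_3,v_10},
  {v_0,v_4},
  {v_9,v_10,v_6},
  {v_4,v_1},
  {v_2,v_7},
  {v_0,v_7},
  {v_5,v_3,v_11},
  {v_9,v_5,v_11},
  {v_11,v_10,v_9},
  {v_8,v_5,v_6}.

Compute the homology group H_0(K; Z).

Fix the vertex order v_0 < v_1 < v_2 < v_3 < v_4 < v_5 < v_6 < v_7 < v_8 < v_9 < v_10 < v_11 and write every simplex with vertices in increasing order. Then dim K = 2 and the simplices of K are:

  0-simplices (12): [v_0], [v_1], [v_2], [v_3], [v_4], [v_5], [v_6], [v_7], [v_8], [v_9], [v_10], [v_11]
  1-simplices (24): (24 of them)
  2-simplices (12): (12 of them)

giving chain groups C_0 ≅ Z^12, C_1 ≅ Z^24, C_2 ≅ Z^12.

∂_1: C_1 → C_0 sends each edge [p,q] (with p < q) to q − p. For instance
  ∂[v_5,v_6] = [v_6] − [v_5].
The resulting 12×24 matrix has rank 10, and its Smith normal form has invariant factors (1,1,1,1,1,1,1,1,1,1).

The boundary map ∂_2: C_2 → C_1 maps a triangle to the signed sum of its edges. For instance
  ∂[v_3,v_8,v_10] = [v_8,v_10] − [v_3,v_10] + [v_3,v_8],
  ∂[v_3,v_6,v_10] = [v_6,v_10] − [v_3,v_10] + [v_3,v_6].
This gives a 24×12 integer matrix of rank 12; reducing to Smith normal form yields diagonal entries (1,1,1,1,1,1,1,1,1,1,1,2).

Computing H_k = (kernel of ∂_k) / (image of ∂_{k+1}):

  H_0: rank C_0 − rank ∂_1 = 12 − 10 = 2, and the invariant factors of ∂_1 are all 1, so H_0 ≅ Z^2.

H_0 ≅ Z^2.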